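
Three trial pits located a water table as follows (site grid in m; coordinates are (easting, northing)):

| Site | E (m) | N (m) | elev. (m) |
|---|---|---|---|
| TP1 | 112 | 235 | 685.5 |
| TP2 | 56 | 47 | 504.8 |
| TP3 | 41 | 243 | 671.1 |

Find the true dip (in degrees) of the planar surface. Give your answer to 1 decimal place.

Let the plane be z = a·E + b·N + c.
TP2−TP1: −56a − 188b = −180.7;  TP3−TP1: −71a + 8b = −14.4.
Solving gives a = 0.30101, b = 0.87151.
Gradient magnitude |∇z| = √(a² + b²) = √(0.09061 + 0.75952) = 0.92203.
True dip = arctan(0.92203) = 42.7°, dipping toward SSW (azimuth ≈ 199°).

42.7°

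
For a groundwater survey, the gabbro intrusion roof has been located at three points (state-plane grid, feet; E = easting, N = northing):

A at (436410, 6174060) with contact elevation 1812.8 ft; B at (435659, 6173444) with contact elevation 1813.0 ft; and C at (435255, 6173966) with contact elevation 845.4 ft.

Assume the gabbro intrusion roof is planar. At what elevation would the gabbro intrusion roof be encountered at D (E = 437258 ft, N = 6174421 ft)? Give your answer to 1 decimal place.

2192.0 ft

Let the plane be z = a·E + b·N + c.
B−A: −751a − 616b = 0.2;  C−A: −1155a − 94b = −967.4.
Solving gives a = 0.929864594, b = −1.133974529.
Then c = 1812.8 − a·436410 − b·6174060 = 6597237.37.
At (437258, 6174421): z = 406590.7 − 7001636.1 + 6597237.37 = 2192.0 ft.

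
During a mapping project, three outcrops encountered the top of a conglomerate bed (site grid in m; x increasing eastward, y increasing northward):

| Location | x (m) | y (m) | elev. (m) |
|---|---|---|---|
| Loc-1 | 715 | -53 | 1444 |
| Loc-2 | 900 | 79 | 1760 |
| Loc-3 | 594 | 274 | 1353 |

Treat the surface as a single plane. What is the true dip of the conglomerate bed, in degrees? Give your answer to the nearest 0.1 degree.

56.9°

Let the plane be z = a·x + b·y + c.
Loc-2−Loc-1: 185a + 132b = 316;  Loc-3−Loc-1: −121a + 327b = −91.
Solving gives a = 1.50842, b = 0.27987.
Gradient magnitude |∇z| = √(a² + b²) = √(2.27532 + 0.07833) = 1.53416.
True dip = arctan(1.53416) = 56.9°, dipping toward W (azimuth ≈ 259°).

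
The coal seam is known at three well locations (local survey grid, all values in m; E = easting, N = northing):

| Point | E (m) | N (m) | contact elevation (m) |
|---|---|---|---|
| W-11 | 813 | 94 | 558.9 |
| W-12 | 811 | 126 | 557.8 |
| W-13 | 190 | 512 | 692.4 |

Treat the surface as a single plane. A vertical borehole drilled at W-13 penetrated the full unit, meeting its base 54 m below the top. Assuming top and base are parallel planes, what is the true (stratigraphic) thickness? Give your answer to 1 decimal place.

Let the plane be z = a·E + b·N + c.
W-12−W-11: −2a + 32b = −1.1;  W-13−W-11: −623a + 418b = 133.5.
Solving gives a = −0.24774, b = −0.04986.
|∇z| = √(a²+b²) = 0.25271, so dip δ = arctan(0.25271) = 14.18°.
True thickness = vertical thickness × cos δ = 54 × cos 14.18° = 52.4 m.

52.4 m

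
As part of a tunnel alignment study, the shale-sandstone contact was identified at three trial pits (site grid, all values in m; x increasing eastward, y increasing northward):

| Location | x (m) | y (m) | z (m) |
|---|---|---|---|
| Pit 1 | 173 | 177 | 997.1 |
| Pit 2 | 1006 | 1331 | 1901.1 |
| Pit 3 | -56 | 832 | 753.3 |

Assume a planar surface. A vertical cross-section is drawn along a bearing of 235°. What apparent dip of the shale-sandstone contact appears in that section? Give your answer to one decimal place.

41.5°

Two edge vectors: Pit 1→Pit 2 = (833, 1154, 904), Pit 1→Pit 3 = (-229, 655, -243.8).
Normal n = (Pit 1→Pit 2) × (Pit 1→Pit 3) = (-873465.2, -3930.6, 809881).
So ∂z/∂x = −n_x/n_z = 1.07851 and ∂z/∂y = −n_y/n_z = 0.00485.
Unit vector along 235° is (sin 235°, cos 235°) = (-0.8192, -0.5736).
Slope in that direction = a·(-0.8192) + b·(-0.5736) = −0.88625.
Apparent dip = arctan|0.88625| = 41.5° (true dip is 47.2°, so apparent ≤ true as expected).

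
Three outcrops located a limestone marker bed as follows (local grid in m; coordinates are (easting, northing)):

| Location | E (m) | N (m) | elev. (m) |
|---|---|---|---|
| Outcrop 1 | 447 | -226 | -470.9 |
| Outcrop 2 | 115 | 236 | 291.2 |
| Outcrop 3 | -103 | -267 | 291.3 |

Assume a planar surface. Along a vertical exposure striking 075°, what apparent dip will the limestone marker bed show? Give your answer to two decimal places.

Two edge vectors: Outcrop 1→Outcrop 2 = (-332, 462, 762.1), Outcrop 1→Outcrop 3 = (-550, -41, 762.2).
Normal n = (Outcrop 1→Outcrop 2) × (Outcrop 1→Outcrop 3) = (383382.5, -166104.6, 267712).
So ∂z/∂E = −n_x/n_z = −1.43207 and ∂z/∂N = −n_y/n_z = 0.62046.
Unit vector along 075° is (sin 75°, cos 75°) = (0.9659, 0.2588).
Slope in that direction = a·(0.9659) + b·(0.2588) = −1.22269.
Apparent dip = arctan|1.22269| = 50.72° (true dip is 57.4°, so apparent ≤ true as expected).

50.72°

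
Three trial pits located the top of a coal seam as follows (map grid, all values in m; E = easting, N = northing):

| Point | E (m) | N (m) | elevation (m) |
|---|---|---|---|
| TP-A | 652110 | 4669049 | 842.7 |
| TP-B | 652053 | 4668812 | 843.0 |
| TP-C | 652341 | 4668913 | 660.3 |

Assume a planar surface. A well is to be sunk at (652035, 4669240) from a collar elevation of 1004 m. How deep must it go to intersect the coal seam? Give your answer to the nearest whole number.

Let the plane be z = a·E + b·N + c.
TP-B−TP-A: −57a − 237b = 0.3;  TP-C−TP-A: 231a − 136b = −182.4.
Solving gives a = −0.69232468, b = 0.16524264.
Then c = 842.7 − a·652110 − b·4669049 = −319211.46.
At (652035, 4669240): z_contact = −451419.9 + 771557.6 − 319211.46 = 926.2 m.
Depth below ground = 1004 − 926.2 = 78 m.

78 m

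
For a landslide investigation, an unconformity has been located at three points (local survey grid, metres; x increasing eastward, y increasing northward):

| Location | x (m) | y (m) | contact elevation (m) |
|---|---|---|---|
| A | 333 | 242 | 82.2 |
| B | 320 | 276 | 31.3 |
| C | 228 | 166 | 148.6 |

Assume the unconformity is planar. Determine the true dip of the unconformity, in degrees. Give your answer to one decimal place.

54.6°

Two edge vectors: A→B = (-13, 34, -50.9), A→C = (-105, -76, 66.4).
Normal n = (A→B) × (A→C) = (-1610.8, 6207.7, 4558).
So ∂z/∂x = −n_x/n_z = 0.35340 and ∂z/∂y = −n_y/n_z = −1.36194.
Gradient magnitude |∇z| = √(a² + b²) = √(0.12489 + 1.85487) = 1.40704.
True dip = arctan(1.40704) = 54.6°, dipping toward NNW (azimuth ≈ 345°).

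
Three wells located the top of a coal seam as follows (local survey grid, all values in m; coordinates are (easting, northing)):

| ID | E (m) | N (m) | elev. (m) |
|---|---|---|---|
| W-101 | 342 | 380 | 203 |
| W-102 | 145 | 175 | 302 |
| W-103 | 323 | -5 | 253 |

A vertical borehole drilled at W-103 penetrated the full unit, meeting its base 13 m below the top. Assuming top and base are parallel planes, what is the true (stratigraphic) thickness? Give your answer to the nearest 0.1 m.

12.1 m

Let the plane be z = a·E + b·N + c.
W-102−W-101: −197a − 205b = 99;  W-103−W-101: −19a − 385b = 50.
Solving gives a = −0.38728, b = −0.11076.
|∇z| = √(a²+b²) = 0.40281, so dip δ = arctan(0.40281) = 21.94°.
True thickness = vertical thickness × cos δ = 13 × cos 21.94° = 12.1 m.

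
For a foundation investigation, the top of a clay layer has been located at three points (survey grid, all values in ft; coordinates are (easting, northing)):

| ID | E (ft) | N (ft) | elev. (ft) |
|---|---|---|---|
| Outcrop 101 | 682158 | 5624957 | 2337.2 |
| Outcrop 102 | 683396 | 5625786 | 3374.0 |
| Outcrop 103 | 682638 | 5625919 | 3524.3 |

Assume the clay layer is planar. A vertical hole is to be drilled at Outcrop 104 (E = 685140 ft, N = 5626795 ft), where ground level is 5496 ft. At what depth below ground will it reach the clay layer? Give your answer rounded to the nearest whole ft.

856 ft

Two edge vectors: Outcrop 101→Outcrop 102 = (1238, 829, 1036.8), Outcrop 101→Outcrop 103 = (480, 962, 1187.1).
Normal n = (Outcrop 101→Outcrop 102) × (Outcrop 101→Outcrop 103) = (-13295.7, -971965.8, 793036).
So ∂z/∂E = −n_x/n_z = 0.01676557 and ∂z/∂N = −n_y/n_z = 1.22562633.
Intercept c from Outcrop 101: 2337.2 − 11436.77 − 6894095.39 = −6903194.96.
At (685140, 5626795): z_contact = 11486.8 + 6896348.1 − 6903194.96 = 4639.9 ft.
Depth below ground = 5496 − 4639.9 = 856 ft.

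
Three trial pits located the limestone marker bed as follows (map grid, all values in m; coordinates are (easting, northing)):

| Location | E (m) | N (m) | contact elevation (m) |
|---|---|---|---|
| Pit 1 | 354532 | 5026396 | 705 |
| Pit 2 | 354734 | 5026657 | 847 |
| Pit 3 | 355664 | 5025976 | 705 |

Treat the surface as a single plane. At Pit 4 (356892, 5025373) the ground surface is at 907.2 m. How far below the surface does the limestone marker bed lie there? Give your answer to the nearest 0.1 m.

Two edge vectors: Pit 1→Pit 2 = (202, 261, 142), Pit 1→Pit 3 = (1132, -420, 0).
Normal n = (Pit 1→Pit 2) × (Pit 1→Pit 3) = (59640, 160744, -380292).
So ∂z/∂E = −n_x/n_z = 0.156826859 and ∂z/∂N = −n_y/n_z = 0.422685726.
Intercept c from Pit 1: 705 − 55600.14 − 2124585.84 = −2179480.98.
At (356892, 5025373): z_contact = 55970.25 + 2124153.43 − 2179480.98 = 642.70 m.
Depth below ground = 907.2 − 642.70 = 264.5 m.

264.5 m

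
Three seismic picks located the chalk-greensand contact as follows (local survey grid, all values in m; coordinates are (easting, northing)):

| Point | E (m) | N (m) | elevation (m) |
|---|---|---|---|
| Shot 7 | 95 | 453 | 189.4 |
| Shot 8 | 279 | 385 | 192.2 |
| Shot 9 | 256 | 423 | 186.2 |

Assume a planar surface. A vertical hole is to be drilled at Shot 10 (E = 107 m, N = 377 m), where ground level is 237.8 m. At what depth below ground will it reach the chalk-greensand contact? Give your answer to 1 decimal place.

Two edge vectors: Shot 7→Shot 8 = (184, -68, 2.8), Shot 7→Shot 9 = (161, -30, -3.2).
Normal n = (Shot 7→Shot 8) × (Shot 7→Shot 9) = (301.6, 1039.6, 5428).
So ∂z/∂E = −n_x/n_z = −0.05556 and ∂z/∂N = −n_y/n_z = −0.19153.
Intercept c from Shot 7: 189.4 + 5.28 + 86.76 = 281.44.
At (107, 377): z_contact = −5.95 − 72.21 + 281.44 = 203.29 m.
Depth below ground = 237.8 − 203.29 = 34.5 m.

34.5 m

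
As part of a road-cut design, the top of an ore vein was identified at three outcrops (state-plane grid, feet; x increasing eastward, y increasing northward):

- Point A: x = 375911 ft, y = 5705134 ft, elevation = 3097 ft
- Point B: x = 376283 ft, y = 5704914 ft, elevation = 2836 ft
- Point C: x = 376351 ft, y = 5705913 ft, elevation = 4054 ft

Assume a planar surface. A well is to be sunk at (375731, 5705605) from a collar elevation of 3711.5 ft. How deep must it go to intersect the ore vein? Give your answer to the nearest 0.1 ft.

44.2 ft

Let the plane be z = a·x + b·y + c.
Point B−Point A: 372a − 220b = −261;  Point C−Point A: 440a + 779b = 957.
Solving gives a = 0.018678800, b = 1.217947789.
Then c = 3097 − a·375911 − b·5705134 = −6952479.91.
At (375731, 5705605): z_contact = 7018.20 + 6949129.00 − 6952479.91 = 3667.29 ft.
Depth below ground = 3711.5 − 3667.29 = 44.2 ft.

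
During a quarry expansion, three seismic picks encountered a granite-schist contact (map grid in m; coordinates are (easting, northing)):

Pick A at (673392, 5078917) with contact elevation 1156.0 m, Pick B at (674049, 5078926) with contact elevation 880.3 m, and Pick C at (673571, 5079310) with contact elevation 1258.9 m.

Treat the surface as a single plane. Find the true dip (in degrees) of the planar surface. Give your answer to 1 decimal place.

32.0°

Let the plane be z = a·E + b·N + c.
Pick B−Pick A: 657a + 9b = −275.7;  Pick C−Pick A: 179a + 393b = 102.9.
Solving gives a = −0.42588, b = 0.45581.
Gradient magnitude |∇z| = √(a² + b²) = √(0.18137 + 0.20776) = 0.62381.
True dip = arctan(0.62381) = 32.0°, dipping toward SE (azimuth ≈ 137°).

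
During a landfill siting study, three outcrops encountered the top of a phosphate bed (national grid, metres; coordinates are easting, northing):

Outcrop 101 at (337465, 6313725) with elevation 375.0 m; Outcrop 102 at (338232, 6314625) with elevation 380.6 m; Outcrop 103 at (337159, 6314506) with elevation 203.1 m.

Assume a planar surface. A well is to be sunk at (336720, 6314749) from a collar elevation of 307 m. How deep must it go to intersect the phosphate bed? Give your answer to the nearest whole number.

Two edge vectors: Outcrop 101→Outcrop 102 = (767, 900, 5.6), Outcrop 101→Outcrop 103 = (-306, 781, -171.9).
Normal n = (Outcrop 101→Outcrop 102) × (Outcrop 101→Outcrop 103) = (-159083.6, 130133.7, 874427).
So ∂z/∂easting = −n_x/n_z = 0.18192897 and ∂z/∂northing = −n_y/n_z = −0.14882169.
Intercept c from Outcrop 101: 375 − 61394.66 + 939619.20 = 878599.54.
At (336720, 6314749): z_contact = 61259.1 − 939771.6 + 878599.54 = 87.1 m.
Depth below ground = 307 − 87.1 = 220 m.

220 m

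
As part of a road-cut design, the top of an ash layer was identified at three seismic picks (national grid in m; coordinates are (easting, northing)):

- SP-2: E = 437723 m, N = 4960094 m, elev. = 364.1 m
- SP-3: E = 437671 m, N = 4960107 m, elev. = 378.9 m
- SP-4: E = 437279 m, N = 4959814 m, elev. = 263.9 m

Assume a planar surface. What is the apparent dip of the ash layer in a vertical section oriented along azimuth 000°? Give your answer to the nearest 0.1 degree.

30.1°

Let the plane be z = a·E + b·N + c.
SP-3−SP-2: −52a + 13b = 14.8;  SP-4−SP-2: −444a − 280b = −100.2.
Solving gives a = −0.13975, b = 0.57946.
Unit vector along 000° is (sin 0°, cos 0°) = (0.0000, 1.0000).
Slope in that direction = a·(0.0000) + b·(1.0000) = 0.57946.
Apparent dip = arctan|0.57946| = 30.1° (true dip is 30.8°, so apparent ≤ true as expected).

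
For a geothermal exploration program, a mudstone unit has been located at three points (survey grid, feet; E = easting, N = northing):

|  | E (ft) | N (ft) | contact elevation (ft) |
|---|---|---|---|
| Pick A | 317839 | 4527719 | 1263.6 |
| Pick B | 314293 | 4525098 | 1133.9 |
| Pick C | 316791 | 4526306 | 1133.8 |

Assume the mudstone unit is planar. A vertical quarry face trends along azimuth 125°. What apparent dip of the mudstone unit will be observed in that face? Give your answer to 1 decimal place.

Let the plane be z = a·E + b·N + c.
Pick B−Pick A: −3546a − 2621b = −129.7;  Pick C−Pick A: −1048a − 1413b = −129.8.
Solving gives a = −0.06933, b = 0.14328.
Unit vector along 125° is (sin 125°, cos 125°) = (0.8192, -0.5736).
Slope in that direction = a·(0.8192) + b·(-0.5736) = −0.13897.
Apparent dip = arctan|0.13897| = 7.9° (true dip is 9.0°, so apparent ≤ true as expected).

7.9°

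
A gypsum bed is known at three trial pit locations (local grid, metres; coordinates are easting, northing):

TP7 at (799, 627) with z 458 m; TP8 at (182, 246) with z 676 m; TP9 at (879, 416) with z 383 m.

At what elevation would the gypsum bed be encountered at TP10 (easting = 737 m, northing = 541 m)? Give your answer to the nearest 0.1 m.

Two edge vectors: TP7→TP8 = (-617, -381, 218), TP7→TP9 = (80, -211, -75).
Normal n = (TP7→TP8) × (TP7→TP9) = (74573, -28835, 160667).
So ∂z/∂easting = −n_x/n_z = −0.46415 and ∂z/∂northing = −n_y/n_z = 0.17947.
Intercept c from TP7: 458 + 370.85 − 112.53 = 716.32.
At (737, 541): z = −342.1 + 97.1 + 716.32 = 471.3 m.

471.3 m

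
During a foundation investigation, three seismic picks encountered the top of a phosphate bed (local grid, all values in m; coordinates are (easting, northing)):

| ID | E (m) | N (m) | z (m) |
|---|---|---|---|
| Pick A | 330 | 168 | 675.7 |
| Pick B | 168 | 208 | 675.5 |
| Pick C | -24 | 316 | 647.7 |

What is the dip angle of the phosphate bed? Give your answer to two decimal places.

25.09°

Two edge vectors: Pick A→Pick B = (-162, 40, -0.2), Pick A→Pick C = (-354, 148, -28).
Normal n = (Pick A→Pick B) × (Pick A→Pick C) = (-1090.4, -4465.2, -9816).
So ∂z/∂E = −n_x/n_z = −0.11108 and ∂z/∂N = −n_y/n_z = −0.45489.
Gradient magnitude |∇z| = √(a² + b²) = √(0.01234 + 0.20692) = 0.46826.
True dip = arctan(0.46826) = 25.09°, dipping toward NNE (azimuth ≈ 014°).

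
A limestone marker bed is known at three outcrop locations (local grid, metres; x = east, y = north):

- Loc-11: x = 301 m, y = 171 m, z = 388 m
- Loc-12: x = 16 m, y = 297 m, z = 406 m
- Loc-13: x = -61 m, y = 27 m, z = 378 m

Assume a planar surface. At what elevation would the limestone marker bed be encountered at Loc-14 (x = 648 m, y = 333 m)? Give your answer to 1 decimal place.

400.2 m

Let the plane be z = a·x + b·y + c.
Loc-12−Loc-11: −285a + 126b = 18;  Loc-13−Loc-11: −362a − 144b = −10.
Solving gives a = −0.01537, b = 0.10809.
Then c = 388 − a·301 − b·171 = 374.14.
At (648, 333): z = −10.0 + 36.0 + 374.14 = 400.2 m.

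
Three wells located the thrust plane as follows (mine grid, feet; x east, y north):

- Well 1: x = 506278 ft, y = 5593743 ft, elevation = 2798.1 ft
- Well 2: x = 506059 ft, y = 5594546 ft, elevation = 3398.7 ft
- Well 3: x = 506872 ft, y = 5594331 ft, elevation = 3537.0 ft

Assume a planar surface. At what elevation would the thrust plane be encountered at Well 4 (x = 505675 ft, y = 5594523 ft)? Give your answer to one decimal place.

Let the plane be z = a·x + b·y + c.
Well 2−Well 1: −219a + 803b = 600.6;  Well 3−Well 1: 594a + 588b = 738.9.
Solving gives a = 0.396504026, b = 0.856082667.
Then c = 2798.1 − a·506278 − b·5593743 = −4986649.59.
At (505675, 5594523): z = 200502.2 + 4789374.2 − 4986649.59 = 3226.8 ft.

3226.8 ft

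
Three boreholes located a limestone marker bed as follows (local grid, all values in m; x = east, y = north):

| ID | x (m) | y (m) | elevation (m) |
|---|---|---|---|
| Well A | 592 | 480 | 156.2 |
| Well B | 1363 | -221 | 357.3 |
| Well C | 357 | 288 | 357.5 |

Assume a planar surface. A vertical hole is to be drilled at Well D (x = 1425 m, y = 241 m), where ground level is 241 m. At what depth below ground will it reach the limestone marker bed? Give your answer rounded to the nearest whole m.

203 m

Two edge vectors: Well A→Well B = (771, -701, 201.1), Well A→Well C = (-235, -192, 201.3).
Normal n = (Well A→Well B) × (Well A→Well C) = (-102500.1, -202460.8, -312767).
So ∂z/∂x = −n_x/n_z = −0.32772 and ∂z/∂y = −n_y/n_z = −0.64732.
Intercept c from Well A: 156.2 + 194.01 + 310.71 = 660.92.
At (1425, 241): z_contact = −467.0 − 156.0 + 660.92 = 37.9 m.
Depth below ground = 241 − 37.9 = 203 m.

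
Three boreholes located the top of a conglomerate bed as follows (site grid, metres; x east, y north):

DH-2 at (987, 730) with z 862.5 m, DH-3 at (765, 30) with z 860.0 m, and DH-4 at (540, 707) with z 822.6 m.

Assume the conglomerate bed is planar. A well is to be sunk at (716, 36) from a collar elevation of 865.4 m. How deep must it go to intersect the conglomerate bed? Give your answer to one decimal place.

10.0 m

Let the plane be z = a·x + b·y + c.
DH-3−DH-2: −222a − 700b = −2.5;  DH-4−DH-2: −447a − 23b = −39.9.
Solving gives a = 0.09056, b = −0.02515.
Then c = 862.5 − a·987 − b·730 = 791.48.
At (716, 36): z_contact = 64.84 − 0.91 + 791.48 = 855.41 m.
Depth below ground = 865.4 − 855.41 = 10.0 m.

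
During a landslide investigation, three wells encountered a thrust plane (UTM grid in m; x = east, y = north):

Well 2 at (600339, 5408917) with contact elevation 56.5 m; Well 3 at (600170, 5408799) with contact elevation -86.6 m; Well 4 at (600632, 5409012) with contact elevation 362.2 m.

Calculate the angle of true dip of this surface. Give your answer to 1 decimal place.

52.9°

Let the plane be z = a·x + b·y + c.
Well 3−Well 2: −169a − 118b = −143.1;  Well 4−Well 2: 293a + 95b = 305.7.
Solving gives a = 1.21379, b = −0.52568.
Gradient magnitude |∇z| = √(a² + b²) = √(1.47328 + 0.27634) = 1.32273.
True dip = arctan(1.32273) = 52.9°, dipping toward WNW (azimuth ≈ 293°).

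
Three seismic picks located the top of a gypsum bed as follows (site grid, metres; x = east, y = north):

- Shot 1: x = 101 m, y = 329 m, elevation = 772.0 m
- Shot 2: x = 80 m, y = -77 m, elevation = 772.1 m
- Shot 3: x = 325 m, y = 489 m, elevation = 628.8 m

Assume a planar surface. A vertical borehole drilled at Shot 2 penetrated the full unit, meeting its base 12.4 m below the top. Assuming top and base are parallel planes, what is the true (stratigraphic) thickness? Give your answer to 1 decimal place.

Two edge vectors: Shot 1→Shot 2 = (-21, -406, 0.1), Shot 1→Shot 3 = (224, 160, -143.2).
Normal n = (Shot 1→Shot 2) × (Shot 1→Shot 3) = (58123.2, -2984.8, 87584).
So ∂z/∂x = −n_x/n_z = −0.66363 and ∂z/∂y = −n_y/n_z = 0.03408.
|∇z| = √(a²+b²) = 0.66450, so dip δ = arctan(0.66450) = 33.60°.
True thickness = vertical thickness × cos δ = 12.4 × cos 33.60° = 10.3 m.

10.3 m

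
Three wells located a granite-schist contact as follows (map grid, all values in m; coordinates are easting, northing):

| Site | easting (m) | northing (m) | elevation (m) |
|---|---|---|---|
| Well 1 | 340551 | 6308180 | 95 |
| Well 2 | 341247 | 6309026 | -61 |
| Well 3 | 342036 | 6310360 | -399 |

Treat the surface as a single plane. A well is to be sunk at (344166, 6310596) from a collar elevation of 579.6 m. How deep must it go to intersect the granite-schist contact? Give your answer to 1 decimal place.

444.7 m

Let the plane be z = a·easting + b·northing + c.
Well 2−Well 1: 696a + 846b = −156;  Well 3−Well 1: 1485a + 2180b = −494.
Solving gives a = 0.298287159, b = −0.429796528.
Then c = 95 − a·340551 − b·6308180 = 2609746.87.
At (344166, 6310596): z_contact = 102660.30 − 2712272.25 + 2609746.87 = 134.92 m.
Depth below ground = 579.6 − 134.92 = 444.7 m.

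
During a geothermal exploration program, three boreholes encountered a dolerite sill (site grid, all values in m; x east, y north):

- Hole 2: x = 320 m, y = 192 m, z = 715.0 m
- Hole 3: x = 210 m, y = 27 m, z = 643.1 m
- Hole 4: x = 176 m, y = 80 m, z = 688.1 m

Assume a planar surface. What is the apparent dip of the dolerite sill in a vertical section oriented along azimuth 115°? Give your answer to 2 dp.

29.23°

Two edge vectors: Hole 2→Hole 3 = (-110, -165, -71.9), Hole 2→Hole 4 = (-144, -112, -26.9).
Normal n = (Hole 2→Hole 3) × (Hole 2→Hole 4) = (-3614.3, 7394.6, -11440).
So ∂z/∂x = −n_x/n_z = −0.31594 and ∂z/∂y = −n_y/n_z = 0.64638.
Unit vector along 115° is (sin 115°, cos 115°) = (0.9063, -0.4226).
Slope in that direction = a·(0.9063) + b·(-0.4226) = −0.55951.
Apparent dip = arctan|0.55951| = 29.23° (true dip is 35.7°, so apparent ≤ true as expected).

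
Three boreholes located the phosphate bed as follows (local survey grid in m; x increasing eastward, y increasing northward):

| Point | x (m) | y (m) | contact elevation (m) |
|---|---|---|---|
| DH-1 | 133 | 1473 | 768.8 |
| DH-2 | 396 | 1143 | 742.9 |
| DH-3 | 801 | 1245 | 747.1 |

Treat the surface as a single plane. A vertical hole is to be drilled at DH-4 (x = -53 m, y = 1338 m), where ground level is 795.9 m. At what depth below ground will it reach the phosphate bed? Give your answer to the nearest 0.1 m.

Let the plane be z = a·x + b·y + c.
DH-2−DH-1: 263a − 330b = −25.9;  DH-3−DH-1: 668a − 228b = −21.7.
Solving gives a = −0.007825, b = 0.072248.
Then c = 768.8 − a·133 − b·1473 = 663.42.
At (-53, 1338): z_contact = 0.41 + 96.67 + 663.42 = 760.50 m.
Depth below ground = 795.9 − 760.50 = 35.4 m.

35.4 m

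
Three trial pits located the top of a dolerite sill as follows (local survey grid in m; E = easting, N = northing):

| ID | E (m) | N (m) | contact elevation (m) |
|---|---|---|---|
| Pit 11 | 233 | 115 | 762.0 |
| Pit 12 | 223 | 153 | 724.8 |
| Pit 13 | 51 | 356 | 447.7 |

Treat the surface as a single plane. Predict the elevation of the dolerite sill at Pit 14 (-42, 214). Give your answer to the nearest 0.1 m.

Two edge vectors: Pit 11→Pit 12 = (-10, 38, -37.2), Pit 11→Pit 13 = (-182, 241, -314.3).
Normal n = (Pit 11→Pit 12) × (Pit 11→Pit 13) = (-2978.2, 3627.4, 4506).
So ∂z/∂E = −n_x/n_z = 0.66094 and ∂z/∂N = −n_y/n_z = −0.80502.
Intercept c from Pit 11: 762 − 154.00 + 92.58 = 700.58.
At (-42, 214): z = −27.8 − 172.3 + 700.58 = 500.5 m.

500.5 m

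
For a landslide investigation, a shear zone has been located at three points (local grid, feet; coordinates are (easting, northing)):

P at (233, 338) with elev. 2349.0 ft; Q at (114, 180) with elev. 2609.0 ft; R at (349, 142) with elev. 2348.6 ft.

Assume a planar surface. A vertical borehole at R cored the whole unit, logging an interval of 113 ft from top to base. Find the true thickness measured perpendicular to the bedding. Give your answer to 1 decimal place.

Two edge vectors: P→Q = (-119, -158, 260), P→R = (116, -196, -0.4).
Normal n = (P→Q) × (P→R) = (51023.2, 30112.4, 41652).
So ∂z/∂E = −n_x/n_z = −1.22499 and ∂z/∂N = −n_y/n_z = −0.72295.
|∇z| = √(a²+b²) = 1.42241, so dip δ = arctan(1.42241) = 54.89°.
True thickness = vertical thickness × cos δ = 113 × cos 54.89° = 65.0 ft.

65.0 ft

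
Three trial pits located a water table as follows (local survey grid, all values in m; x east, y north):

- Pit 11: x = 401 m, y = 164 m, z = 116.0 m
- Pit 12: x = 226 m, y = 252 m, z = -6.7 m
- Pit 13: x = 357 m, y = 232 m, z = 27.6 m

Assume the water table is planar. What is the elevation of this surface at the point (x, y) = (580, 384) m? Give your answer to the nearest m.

Let the plane be z = a·x + b·y + c.
Pit 12−Pit 11: −175a + 88b = −122.7;  Pit 13−Pit 11: −44a + 68b = −88.4.
Solving gives a = 0.07030, b = −1.25451.
Then c = 116 − a·401 − b·164 = 293.55.
At (580, 384): z = 40.8 − 481.7 + 293.55 = -147.4 m.

-147 m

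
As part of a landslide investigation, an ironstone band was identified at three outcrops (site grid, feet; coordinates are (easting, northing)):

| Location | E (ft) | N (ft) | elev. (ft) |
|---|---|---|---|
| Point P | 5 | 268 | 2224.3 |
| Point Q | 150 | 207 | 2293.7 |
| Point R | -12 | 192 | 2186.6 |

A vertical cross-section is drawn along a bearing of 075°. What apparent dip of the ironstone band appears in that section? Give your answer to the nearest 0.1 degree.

34.9°

Let the plane be z = a·E + b·N + c.
Point Q−Point P: 145a − 61b = 69.4;  Point R−Point P: −17a − 76b = −37.7.
Solving gives a = 0.62819, b = 0.35554.
Unit vector along 075° is (sin 75°, cos 75°) = (0.9659, 0.2588).
Slope in that direction = a·(0.9659) + b·(0.2588) = 0.69881.
Apparent dip = arctan|0.69881| = 34.9° (true dip is 35.8°, so apparent ≤ true as expected).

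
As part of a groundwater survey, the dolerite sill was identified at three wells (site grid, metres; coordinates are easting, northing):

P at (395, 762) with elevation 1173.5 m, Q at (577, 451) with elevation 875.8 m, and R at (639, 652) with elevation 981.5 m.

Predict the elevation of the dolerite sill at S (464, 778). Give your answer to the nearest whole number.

1151 m

Let the plane be z = a·easting + b·northing + c.
Q−P: 182a − 311b = −297.7;  R−P: 244a − 110b = −192.
Solving gives a = −0.48269, b = 0.67476.
Then c = 1173.5 − a·395 − b·762 = 850.00.
At (464, 778): z = −224.0 + 525.0 + 850.00 = 1151.0 m.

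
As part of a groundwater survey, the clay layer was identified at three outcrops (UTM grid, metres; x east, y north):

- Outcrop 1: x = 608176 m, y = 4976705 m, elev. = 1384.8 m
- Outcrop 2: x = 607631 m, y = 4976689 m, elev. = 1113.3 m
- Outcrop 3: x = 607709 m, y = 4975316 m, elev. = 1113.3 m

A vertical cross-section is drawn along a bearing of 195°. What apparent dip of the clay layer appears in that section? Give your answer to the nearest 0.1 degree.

8.9°

Let the plane be z = a·x + b·y + c.
Outcrop 2−Outcrop 1: −545a − 16b = −271.5;  Outcrop 3−Outcrop 1: −467a − 1389b = −271.5.
Solving gives a = 0.49734, b = 0.02825.
Unit vector along 195° is (sin 195°, cos 195°) = (-0.2588, -0.9659).
Slope in that direction = a·(-0.2588) + b·(-0.9659) = −0.15601.
Apparent dip = arctan|0.15601| = 8.9° (true dip is 26.5°, so apparent ≤ true as expected).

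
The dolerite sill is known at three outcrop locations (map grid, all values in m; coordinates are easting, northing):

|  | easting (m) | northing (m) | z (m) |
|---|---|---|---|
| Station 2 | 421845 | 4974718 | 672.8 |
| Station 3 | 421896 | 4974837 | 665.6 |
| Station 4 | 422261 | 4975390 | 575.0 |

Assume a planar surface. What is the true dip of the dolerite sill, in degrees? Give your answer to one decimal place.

24.9°

Two edge vectors: Station 2→Station 3 = (51, 119, -7.2), Station 2→Station 4 = (416, 672, -97.8).
Normal n = (Station 2→Station 3) × (Station 2→Station 4) = (-6799.8, 1992.6, -15232).
So ∂z/∂easting = −n_x/n_z = −0.44642 and ∂z/∂northing = −n_y/n_z = 0.13082.
Gradient magnitude |∇z| = √(a² + b²) = √(0.19929 + 0.01711) = 0.46519.
True dip = arctan(0.46519) = 24.9°, dipping toward ESE (azimuth ≈ 106°).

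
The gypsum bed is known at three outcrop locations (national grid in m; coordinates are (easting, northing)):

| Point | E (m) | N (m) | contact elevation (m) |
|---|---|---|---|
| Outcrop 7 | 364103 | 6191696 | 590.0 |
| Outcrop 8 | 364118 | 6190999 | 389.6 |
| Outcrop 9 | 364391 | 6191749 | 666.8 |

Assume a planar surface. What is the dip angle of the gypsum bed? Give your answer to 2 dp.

Let the plane be z = a·E + b·N + c.
Outcrop 8−Outcrop 7: 15a − 697b = −200.4;  Outcrop 9−Outcrop 7: 288a + 53b = 76.8.
Solving gives a = 0.21291, b = 0.29210.
Gradient magnitude |∇z| = √(a² + b²) = √(0.04533 + 0.08532) = 0.36146.
True dip = arctan(0.36146) = 19.87°, dipping toward SW (azimuth ≈ 216°).

19.87°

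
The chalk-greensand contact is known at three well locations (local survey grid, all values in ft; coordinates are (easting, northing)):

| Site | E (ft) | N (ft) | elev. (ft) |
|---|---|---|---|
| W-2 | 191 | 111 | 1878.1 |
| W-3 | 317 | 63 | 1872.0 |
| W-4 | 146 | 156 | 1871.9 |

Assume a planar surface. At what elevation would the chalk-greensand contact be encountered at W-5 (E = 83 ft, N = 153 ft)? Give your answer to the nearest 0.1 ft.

Two edge vectors: W-2→W-3 = (126, -48, -6.1), W-2→W-4 = (-45, 45, -6.2).
Normal n = (W-2→W-3) × (W-2→W-4) = (572.1, 1055.7, 3510).
So ∂z/∂E = −n_x/n_z = −0.16299 and ∂z/∂N = −n_y/n_z = −0.30077.
Intercept c from W-2: 1878.1 + 31.13 + 33.39 = 1942.62.
At (83, 153): z = −13.5 − 46.0 + 1942.62 = 1883.1 ft.

1883.1 ft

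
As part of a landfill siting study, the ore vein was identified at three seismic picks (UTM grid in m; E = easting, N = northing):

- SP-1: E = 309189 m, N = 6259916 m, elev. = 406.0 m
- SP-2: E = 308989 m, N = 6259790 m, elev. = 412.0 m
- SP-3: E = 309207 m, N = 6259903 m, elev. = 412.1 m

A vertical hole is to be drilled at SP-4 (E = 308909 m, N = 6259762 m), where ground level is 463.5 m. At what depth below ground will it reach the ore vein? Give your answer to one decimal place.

Let the plane be z = a·E + b·N + c.
SP-2−SP-1: −200a − 126b = 6;  SP-3−SP-1: 18a − 13b = 6.1.
Solving gives a = 0.141865242, b = −0.272801972.
Then c = 406 − a·309189 − b·6259916 = 1664260.26.
At (308909, 6259762): z_contact = 43823.45 − 1707675.42 + 1664260.26 = 408.29 m.
Depth below ground = 463.5 − 408.29 = 55.2 m.

55.2 m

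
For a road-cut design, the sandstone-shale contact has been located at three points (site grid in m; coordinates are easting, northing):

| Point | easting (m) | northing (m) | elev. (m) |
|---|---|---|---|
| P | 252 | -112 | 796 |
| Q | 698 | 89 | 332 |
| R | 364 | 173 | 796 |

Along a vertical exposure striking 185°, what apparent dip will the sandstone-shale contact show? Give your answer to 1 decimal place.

21.0°

Let the plane be z = a·easting + b·northing + c.
Q−P: 446a + 201b = −464;  R−P: 112a + 285b = 0.
Solving gives a = −1.26427, b = 0.49684.
Unit vector along 185° is (sin 185°, cos 185°) = (-0.0872, -0.9962).
Slope in that direction = a·(-0.0872) + b·(-0.9962) = −0.38476.
Apparent dip = arctan|0.38476| = 21.0° (true dip is 53.6°, so apparent ≤ true as expected).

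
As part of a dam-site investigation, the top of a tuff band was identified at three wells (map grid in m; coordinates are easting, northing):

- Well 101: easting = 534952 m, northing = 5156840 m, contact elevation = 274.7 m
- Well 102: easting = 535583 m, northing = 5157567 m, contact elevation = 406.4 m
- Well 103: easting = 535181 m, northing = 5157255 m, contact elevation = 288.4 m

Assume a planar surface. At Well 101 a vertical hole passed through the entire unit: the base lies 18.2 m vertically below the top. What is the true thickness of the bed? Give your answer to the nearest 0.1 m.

Two edge vectors: Well 101→Well 102 = (631, 727, 131.7), Well 101→Well 103 = (229, 415, 13.7).
Normal n = (Well 101→Well 102) × (Well 101→Well 103) = (-44695.6, 21514.6, 95382).
So ∂z/∂easting = −n_x/n_z = 0.46860 and ∂z/∂northing = −n_y/n_z = −0.22556.
|∇z| = √(a²+b²) = 0.52006, so dip δ = arctan(0.52006) = 27.48°.
True thickness = vertical thickness × cos δ = 18.2 × cos 27.48° = 16.1 m.

16.1 m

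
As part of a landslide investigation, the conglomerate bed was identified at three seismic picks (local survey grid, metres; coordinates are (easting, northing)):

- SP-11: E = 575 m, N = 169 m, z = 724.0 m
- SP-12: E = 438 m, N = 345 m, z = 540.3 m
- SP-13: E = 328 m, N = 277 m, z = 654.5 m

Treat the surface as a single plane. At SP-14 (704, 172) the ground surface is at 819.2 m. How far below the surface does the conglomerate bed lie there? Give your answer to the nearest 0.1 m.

Let the plane be z = a·E + b·N + c.
SP-12−SP-11: −137a + 176b = −183.7;  SP-13−SP-11: −247a + 108b = −69.5.
Solving gives a = −0.26530, b = −1.25026.
Then c = 724 − a·575 − b·169 = 1087.84.
At (704, 172): z_contact = −186.77 − 215.04 + 1087.84 = 686.03 m.
Depth below ground = 819.2 − 686.03 = 133.2 m.

133.2 m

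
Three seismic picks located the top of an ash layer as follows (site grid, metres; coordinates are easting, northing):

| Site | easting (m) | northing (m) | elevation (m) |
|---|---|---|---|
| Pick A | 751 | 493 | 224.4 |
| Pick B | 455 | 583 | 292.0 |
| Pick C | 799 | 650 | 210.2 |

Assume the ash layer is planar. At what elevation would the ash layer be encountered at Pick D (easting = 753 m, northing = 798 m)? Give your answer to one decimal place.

Two edge vectors: Pick A→Pick B = (-296, 90, 67.6), Pick A→Pick C = (48, 157, -14.2).
Normal n = (Pick A→Pick B) × (Pick A→Pick C) = (-11891.2, -958.4, -50792).
So ∂z/∂easting = −n_x/n_z = −0.23412 and ∂z/∂northing = −n_y/n_z = −0.01887.
Intercept c from Pick A: 224.4 + 175.82 + 9.30 = 409.52.
At (753, 798): z = −176.3 − 15.1 + 409.52 = 218.2 m.

218.2 m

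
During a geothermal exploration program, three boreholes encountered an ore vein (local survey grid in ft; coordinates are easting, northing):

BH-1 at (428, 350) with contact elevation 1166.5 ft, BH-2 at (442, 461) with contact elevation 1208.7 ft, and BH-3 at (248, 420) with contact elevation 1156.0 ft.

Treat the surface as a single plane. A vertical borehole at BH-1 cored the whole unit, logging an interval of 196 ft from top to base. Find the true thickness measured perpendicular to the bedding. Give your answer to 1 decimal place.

Two edge vectors: BH-1→BH-2 = (14, 111, 42.2), BH-1→BH-3 = (-180, 70, -10.5).
Normal n = (BH-1→BH-2) × (BH-1→BH-3) = (-4119.5, -7449, 20960).
So ∂z/∂easting = −n_x/n_z = 0.19654 and ∂z/∂northing = −n_y/n_z = 0.35539.
|∇z| = √(a²+b²) = 0.40612, so dip δ = arctan(0.40612) = 22.10°.
True thickness = vertical thickness × cos δ = 196 × cos 22.10° = 181.6 ft.

181.6 ft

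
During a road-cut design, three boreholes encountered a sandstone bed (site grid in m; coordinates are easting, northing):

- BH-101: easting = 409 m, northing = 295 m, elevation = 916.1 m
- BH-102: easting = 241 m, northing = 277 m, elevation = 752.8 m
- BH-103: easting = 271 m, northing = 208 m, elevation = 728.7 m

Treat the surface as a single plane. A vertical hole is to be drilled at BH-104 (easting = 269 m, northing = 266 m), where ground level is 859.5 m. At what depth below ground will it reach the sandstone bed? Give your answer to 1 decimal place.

Let the plane be z = a·easting + b·northing + c.
BH-102−BH-101: −168a − 18b = −163.3;  BH-103−BH-101: −138a − 87b = −187.4.
Solving gives a = 0.89300, b = 0.73754.
Then c = 916.1 − a·409 − b·295 = 333.29.
At (269, 266): z_contact = 240.22 + 196.18 + 333.29 = 769.69 m.
Depth below ground = 859.5 − 769.69 = 89.8 m.

89.8 m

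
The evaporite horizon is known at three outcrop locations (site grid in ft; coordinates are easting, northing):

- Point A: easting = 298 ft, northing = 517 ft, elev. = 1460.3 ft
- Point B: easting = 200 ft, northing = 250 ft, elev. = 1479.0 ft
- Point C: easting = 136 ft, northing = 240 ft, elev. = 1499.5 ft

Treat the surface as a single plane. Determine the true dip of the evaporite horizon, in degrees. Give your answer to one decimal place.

Two edge vectors: Point A→Point B = (-98, -267, 18.7), Point A→Point C = (-162, -277, 39.2).
Normal n = (Point A→Point B) × (Point A→Point C) = (-5286.5, 812.2, -16108).
So ∂z/∂easting = −n_x/n_z = −0.32819 and ∂z/∂northing = −n_y/n_z = 0.05042.
Gradient magnitude |∇z| = √(a² + b²) = √(0.10771 + 0.00254) = 0.33204.
True dip = arctan(0.33204) = 18.4°, dipping toward E (azimuth ≈ 099°).

18.4°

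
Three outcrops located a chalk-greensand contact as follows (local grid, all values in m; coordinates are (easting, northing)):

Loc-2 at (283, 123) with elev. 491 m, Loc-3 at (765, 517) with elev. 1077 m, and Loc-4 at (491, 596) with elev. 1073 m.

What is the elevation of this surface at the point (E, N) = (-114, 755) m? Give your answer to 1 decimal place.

Two edge vectors: Loc-2→Loc-3 = (482, 394, 586), Loc-2→Loc-4 = (208, 473, 582).
Normal n = (Loc-2→Loc-3) × (Loc-2→Loc-4) = (-47870, -158636, 146034).
So ∂z/∂E = −n_x/n_z = 0.32780 and ∂z/∂N = −n_y/n_z = 1.08629.
Intercept c from Loc-2: 491 − 92.77 − 133.61 = 264.62.
At (-114, 755): z = −37.4 + 820.2 + 264.62 = 1047.4 m.

1047.4 m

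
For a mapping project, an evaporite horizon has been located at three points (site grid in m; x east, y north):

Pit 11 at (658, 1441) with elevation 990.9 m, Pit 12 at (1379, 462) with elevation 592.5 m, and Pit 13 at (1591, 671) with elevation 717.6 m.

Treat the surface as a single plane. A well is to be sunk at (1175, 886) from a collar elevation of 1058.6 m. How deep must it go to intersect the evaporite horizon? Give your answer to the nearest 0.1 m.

Let the plane be z = a·x + b·y + c.
Pit 12−Pit 11: 721a − 979b = −398.4;  Pit 13−Pit 11: 933a − 770b = −273.3.
Solving gives a = 0.109445, b = 0.487548.
Then c = 990.9 − a·658 − b·1441 = 216.33.
At (1175, 886): z_contact = 128.60 + 431.97 + 216.33 = 776.89 m.
Depth below ground = 1058.6 − 776.89 = 281.7 m.

281.7 m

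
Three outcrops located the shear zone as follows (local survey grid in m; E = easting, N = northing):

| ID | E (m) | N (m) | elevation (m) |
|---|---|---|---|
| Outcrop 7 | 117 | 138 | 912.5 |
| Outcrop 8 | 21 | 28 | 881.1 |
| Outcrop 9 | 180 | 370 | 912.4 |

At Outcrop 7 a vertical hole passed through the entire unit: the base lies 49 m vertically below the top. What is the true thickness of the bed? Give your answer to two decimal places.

43.95 m

Let the plane be z = a·E + b·N + c.
Outcrop 8−Outcrop 7: −96a − 110b = −31.4;  Outcrop 9−Outcrop 7: 63a + 232b = −0.1.
Solving gives a = 0.47554, b = −0.12957.
|∇z| = √(a²+b²) = 0.49288, so dip δ = arctan(0.49288) = 26.24°.
True thickness = vertical thickness × cos δ = 49 × cos 26.24° = 43.95 m.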